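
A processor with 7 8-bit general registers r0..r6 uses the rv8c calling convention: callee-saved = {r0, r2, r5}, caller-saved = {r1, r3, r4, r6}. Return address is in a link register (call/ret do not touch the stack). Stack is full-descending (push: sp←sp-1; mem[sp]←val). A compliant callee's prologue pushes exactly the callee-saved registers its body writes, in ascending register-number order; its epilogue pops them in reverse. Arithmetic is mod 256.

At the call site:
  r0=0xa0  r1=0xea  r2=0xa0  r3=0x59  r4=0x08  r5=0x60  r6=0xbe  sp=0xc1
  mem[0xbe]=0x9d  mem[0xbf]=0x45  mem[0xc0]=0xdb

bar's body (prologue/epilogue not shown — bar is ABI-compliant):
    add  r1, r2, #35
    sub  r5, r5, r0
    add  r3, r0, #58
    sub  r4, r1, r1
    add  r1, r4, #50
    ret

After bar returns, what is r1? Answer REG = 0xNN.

prologue: push r5 -> mem[0xc0]=0x60, sp=0xc0
body[0] add  r1, r2, #35 -> r1=0xc3
body[1] sub  r5, r5, r0 -> r5=0xc0
body[2] add  r3, r0, #58 -> r3=0xda
body[3] sub  r4, r1, r1 -> r4=0x00
body[4] add  r1, r4, #50 -> r1=0x32
epilogue: pop r5=0x60, sp=0xc1
r1 is caller-saved -> body value

REG = 0x32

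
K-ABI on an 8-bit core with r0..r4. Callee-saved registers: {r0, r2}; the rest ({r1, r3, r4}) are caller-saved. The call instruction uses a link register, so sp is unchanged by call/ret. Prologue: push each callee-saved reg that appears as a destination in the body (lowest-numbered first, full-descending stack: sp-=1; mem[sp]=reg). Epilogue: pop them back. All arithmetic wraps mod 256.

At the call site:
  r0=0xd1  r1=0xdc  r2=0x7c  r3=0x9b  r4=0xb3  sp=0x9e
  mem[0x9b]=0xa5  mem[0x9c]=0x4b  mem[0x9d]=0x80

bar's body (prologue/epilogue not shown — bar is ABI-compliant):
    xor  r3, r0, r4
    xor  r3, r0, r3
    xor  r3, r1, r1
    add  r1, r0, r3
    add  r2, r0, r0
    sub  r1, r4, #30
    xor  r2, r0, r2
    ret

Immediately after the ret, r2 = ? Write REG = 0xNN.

prologue: push r2 -> mem[0x9d]=0x7c, sp=0x9d
body[0] xor  r3, r0, r4 -> r3=0x62
body[1] xor  r3, r0, r3 -> r3=0xb3
body[2] xor  r3, r1, r1 -> r3=0x00
body[3] add  r1, r0, r3 -> r1=0xd1
body[4] add  r2, r0, r0 -> r2=0xa2
body[5] sub  r1, r4, #30 -> r1=0x95
body[6] xor  r2, r0, r2 -> r2=0x73
epilogue: pop r2=0x7c, sp=0x9e
r2 is callee-saved -> restored

REG = 0x7c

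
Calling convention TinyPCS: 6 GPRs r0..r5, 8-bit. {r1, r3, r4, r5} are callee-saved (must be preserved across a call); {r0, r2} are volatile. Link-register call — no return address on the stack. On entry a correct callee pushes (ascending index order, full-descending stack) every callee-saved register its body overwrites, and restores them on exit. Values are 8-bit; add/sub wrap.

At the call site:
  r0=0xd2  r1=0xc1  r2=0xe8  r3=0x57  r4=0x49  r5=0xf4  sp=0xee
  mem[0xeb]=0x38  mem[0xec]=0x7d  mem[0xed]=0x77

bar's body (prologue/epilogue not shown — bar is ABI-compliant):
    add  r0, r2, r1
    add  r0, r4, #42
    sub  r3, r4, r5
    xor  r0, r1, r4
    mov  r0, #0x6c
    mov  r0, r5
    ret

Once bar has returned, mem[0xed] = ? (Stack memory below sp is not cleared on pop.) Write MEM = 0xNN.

prologue: push r3 → mem[0xed]=0x57, sp=0xed
body[0] add  r0, r2, r1 → r0=0xa9
body[1] add  r0, r4, #42 → r0=0x73
body[2] sub  r3, r4, r5 → r3=0x55
body[3] xor  r0, r1, r4 → r0=0x88
body[4] mov  r0, #0x6c → r0=0x6c
body[5] mov  r0, r5 → r0=0xf4
epilogue: pop r3=0x57, sp=0xee
prologue pushed ['r3'] at ['0xed']

MEM = 0x57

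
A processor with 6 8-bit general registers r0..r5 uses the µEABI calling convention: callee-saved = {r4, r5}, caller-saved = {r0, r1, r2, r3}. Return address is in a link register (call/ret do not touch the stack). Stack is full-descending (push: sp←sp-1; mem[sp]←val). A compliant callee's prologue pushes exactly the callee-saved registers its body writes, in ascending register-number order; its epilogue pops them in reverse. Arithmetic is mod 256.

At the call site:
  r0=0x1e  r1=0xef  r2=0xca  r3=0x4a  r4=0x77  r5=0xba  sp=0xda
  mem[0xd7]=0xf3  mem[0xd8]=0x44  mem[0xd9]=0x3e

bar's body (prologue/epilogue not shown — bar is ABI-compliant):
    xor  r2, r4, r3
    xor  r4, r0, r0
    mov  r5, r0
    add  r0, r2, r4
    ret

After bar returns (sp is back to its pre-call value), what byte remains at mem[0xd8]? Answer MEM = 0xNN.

prologue: push r4 -> mem[0xd9]=0x77, sp=0xd9
prologue: push r5 -> mem[0xd8]=0xba, sp=0xd8
body[0] xor  r2, r4, r3 -> r2=0x3d
body[1] xor  r4, r0, r0 -> r4=0x00
body[2] mov  r5, r0 -> r5=0x1e
body[3] add  r0, r2, r4 -> r0=0x3d
epilogue: pop r5=0xba, sp=0xd9
epilogue: pop r4=0x77, sp=0xda
prologue pushed ['r4', 'r5'] at ['0xd9', '0xd8']

MEM = 0xba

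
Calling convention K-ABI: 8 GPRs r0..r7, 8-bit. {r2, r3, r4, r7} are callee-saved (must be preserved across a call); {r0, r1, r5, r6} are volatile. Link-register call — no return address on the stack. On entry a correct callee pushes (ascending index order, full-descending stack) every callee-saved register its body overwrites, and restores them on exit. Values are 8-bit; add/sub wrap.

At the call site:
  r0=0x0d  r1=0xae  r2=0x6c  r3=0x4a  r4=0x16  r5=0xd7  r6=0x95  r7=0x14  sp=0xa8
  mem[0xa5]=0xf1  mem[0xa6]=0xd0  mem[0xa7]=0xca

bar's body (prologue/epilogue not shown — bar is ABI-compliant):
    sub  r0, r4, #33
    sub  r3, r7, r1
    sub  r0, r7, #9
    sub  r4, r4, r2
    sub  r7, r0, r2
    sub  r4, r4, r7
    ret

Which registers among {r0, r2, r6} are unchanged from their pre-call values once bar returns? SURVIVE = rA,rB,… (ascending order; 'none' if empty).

prologue: push r3 -> mem[0xa7]=0x4a, sp=0xa7
prologue: push r4 -> mem[0xa6]=0x16, sp=0xa6
prologue: push r7 -> mem[0xa5]=0x14, sp=0xa5
body[0] sub  r0, r4, #33 -> r0=0xf5
body[1] sub  r3, r7, r1 -> r3=0x66
body[2] sub  r0, r7, #9 -> r0=0x0b
body[3] sub  r4, r4, r2 -> r4=0xaa
body[4] sub  r7, r0, r2 -> r7=0x9f
body[5] sub  r4, r4, r7 -> r4=0x0b
epilogue: pop r7=0x14, sp=0xa6
epilogue: pop r4=0x16, sp=0xa7
epilogue: pop r3=0x4a, sp=0xa8
r0: caller-saved, written=True
r2: callee-saved, written=False
r6: caller-saved, written=False

SURVIVE = r2,r6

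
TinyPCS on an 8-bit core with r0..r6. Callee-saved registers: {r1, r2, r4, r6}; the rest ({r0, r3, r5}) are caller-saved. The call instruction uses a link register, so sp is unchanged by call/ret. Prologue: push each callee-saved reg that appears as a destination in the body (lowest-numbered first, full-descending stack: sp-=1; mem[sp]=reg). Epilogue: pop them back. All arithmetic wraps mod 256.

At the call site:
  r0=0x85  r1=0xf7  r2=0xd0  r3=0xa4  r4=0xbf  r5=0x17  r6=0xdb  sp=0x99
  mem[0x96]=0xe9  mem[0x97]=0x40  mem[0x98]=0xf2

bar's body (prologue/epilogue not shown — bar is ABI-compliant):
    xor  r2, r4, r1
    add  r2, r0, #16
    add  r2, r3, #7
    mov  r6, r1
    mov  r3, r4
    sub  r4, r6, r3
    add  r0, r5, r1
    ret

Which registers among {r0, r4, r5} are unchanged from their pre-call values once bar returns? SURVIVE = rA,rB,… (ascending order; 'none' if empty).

prologue: push r2 -> mem[0x98]=0xd0, sp=0x98
prologue: push r4 -> mem[0x97]=0xbf, sp=0x97
prologue: push r6 -> mem[0x96]=0xdb, sp=0x96
body[0] xor  r2, r4, r1 -> r2=0x48
body[1] add  r2, r0, #16 -> r2=0x95
body[2] add  r2, r3, #7 -> r2=0xab
body[3] mov  r6, r1 -> r6=0xf7
body[4] mov  r3, r4 -> r3=0xbf
body[5] sub  r4, r6, r3 -> r4=0x38
body[6] add  r0, r5, r1 -> r0=0x0e
epilogue: pop r6=0xdb, sp=0x97
epilogue: pop r4=0xbf, sp=0x98
epilogue: pop r2=0xd0, sp=0x99
r0: caller-saved, written=True
r4: callee-saved, written=True
r5: caller-saved, written=False

SURVIVE = r4,r5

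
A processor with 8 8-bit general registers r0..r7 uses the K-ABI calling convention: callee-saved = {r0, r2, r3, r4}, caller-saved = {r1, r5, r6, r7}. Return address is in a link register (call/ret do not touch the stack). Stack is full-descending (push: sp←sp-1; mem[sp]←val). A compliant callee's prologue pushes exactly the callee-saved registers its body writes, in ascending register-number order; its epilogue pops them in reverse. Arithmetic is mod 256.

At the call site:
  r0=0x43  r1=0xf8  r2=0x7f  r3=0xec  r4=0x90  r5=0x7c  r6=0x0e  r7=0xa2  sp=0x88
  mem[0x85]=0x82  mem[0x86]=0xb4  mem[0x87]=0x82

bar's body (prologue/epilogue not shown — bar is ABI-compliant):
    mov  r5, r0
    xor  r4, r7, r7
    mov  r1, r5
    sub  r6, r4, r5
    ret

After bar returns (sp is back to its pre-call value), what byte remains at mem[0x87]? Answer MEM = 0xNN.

prologue: push r4 -> mem[0x87]=0x90, sp=0x87
body[0] mov  r5, r0 -> r5=0x43
body[1] xor  r4, r7, r7 -> r4=0x00
body[2] mov  r1, r5 -> r1=0x43
body[3] sub  r6, r4, r5 -> r6=0xbd
epilogue: pop r4=0x90, sp=0x88
prologue pushed ['r4'] at ['0x87']

MEM = 0x90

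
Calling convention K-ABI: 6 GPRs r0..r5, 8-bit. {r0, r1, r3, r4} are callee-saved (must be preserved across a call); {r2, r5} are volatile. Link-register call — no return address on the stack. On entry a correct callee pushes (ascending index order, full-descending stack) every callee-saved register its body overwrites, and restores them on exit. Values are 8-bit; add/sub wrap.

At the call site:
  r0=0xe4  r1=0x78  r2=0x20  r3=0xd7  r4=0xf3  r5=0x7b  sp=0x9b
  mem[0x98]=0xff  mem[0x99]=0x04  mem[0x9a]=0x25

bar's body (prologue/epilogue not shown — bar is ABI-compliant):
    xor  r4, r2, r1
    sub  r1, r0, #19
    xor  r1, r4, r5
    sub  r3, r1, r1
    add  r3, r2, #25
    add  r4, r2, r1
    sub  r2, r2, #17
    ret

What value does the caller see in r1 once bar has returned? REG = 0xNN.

REG = 0x78

prologue: push r1 → mem[0x9a]=0x78, sp=0x9a
prologue: push r3 → mem[0x99]=0xd7, sp=0x99
prologue: push r4 → mem[0x98]=0xf3, sp=0x98
body[0] xor  r4, r2, r1 → r4=0x58
body[1] sub  r1, r0, #19 → r1=0xd1
body[2] xor  r1, r4, r5 → r1=0x23
body[3] sub  r3, r1, r1 → r3=0x00
body[4] add  r3, r2, #25 → r3=0x39
body[5] add  r4, r2, r1 → r4=0x43
body[6] sub  r2, r2, #17 → r2=0x0f
epilogue: pop r4=0xf3, sp=0x99
epilogue: pop r3=0xd7, sp=0x9a
epilogue: pop r1=0x78, sp=0x9b
r1 is callee-saved → restored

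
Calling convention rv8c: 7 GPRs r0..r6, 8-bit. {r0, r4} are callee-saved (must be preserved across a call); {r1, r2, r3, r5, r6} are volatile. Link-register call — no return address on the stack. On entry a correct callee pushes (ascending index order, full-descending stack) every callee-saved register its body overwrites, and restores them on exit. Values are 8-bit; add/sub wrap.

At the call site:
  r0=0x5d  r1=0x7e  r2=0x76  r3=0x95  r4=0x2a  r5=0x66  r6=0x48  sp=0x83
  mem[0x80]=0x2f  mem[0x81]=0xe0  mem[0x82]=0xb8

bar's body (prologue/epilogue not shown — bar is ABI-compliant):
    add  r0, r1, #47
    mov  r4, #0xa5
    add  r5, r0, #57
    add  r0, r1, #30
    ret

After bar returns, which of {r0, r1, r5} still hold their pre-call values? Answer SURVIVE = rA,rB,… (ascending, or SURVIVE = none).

prologue: push r0 -> mem[0x82]=0x5d, sp=0x82
prologue: push r4 -> mem[0x81]=0x2a, sp=0x81
body[0] add  r0, r1, #47 -> r0=0xad
body[1] mov  r4, #0xa5 -> r4=0xa5
body[2] add  r5, r0, #57 -> r5=0xe6
body[3] add  r0, r1, #30 -> r0=0x9c
epilogue: pop r4=0x2a, sp=0x82
epilogue: pop r0=0x5d, sp=0x83
r0: callee-saved, written=True
r1: caller-saved, written=False
r5: caller-saved, written=True

SURVIVE = r0,r1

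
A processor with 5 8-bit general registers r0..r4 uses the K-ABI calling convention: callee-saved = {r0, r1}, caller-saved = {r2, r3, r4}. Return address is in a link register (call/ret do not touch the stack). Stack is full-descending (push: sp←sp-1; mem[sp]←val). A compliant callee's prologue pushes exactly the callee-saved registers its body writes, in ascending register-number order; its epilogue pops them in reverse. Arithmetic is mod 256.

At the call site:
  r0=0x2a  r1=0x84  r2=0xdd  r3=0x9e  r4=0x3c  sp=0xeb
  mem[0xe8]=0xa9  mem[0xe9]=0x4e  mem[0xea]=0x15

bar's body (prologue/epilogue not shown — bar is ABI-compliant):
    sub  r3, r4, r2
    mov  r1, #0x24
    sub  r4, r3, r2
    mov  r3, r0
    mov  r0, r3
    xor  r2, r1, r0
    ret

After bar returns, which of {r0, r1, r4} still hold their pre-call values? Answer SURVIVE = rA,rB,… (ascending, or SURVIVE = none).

prologue: push r0 -> mem[0xea]=0x2a, sp=0xea
prologue: push r1 -> mem[0xe9]=0x84, sp=0xe9
body[0] sub  r3, r4, r2 -> r3=0x5f
body[1] mov  r1, #0x24 -> r1=0x24
body[2] sub  r4, r3, r2 -> r4=0x82
body[3] mov  r3, r0 -> r3=0x2a
body[4] mov  r0, r3 -> r0=0x2a
body[5] xor  r2, r1, r0 -> r2=0x0e
epilogue: pop r1=0x84, sp=0xea
epilogue: pop r0=0x2a, sp=0xeb
r0: callee-saved, written=True
r1: callee-saved, written=True
r4: caller-saved, written=True

SURVIVE = r0,r1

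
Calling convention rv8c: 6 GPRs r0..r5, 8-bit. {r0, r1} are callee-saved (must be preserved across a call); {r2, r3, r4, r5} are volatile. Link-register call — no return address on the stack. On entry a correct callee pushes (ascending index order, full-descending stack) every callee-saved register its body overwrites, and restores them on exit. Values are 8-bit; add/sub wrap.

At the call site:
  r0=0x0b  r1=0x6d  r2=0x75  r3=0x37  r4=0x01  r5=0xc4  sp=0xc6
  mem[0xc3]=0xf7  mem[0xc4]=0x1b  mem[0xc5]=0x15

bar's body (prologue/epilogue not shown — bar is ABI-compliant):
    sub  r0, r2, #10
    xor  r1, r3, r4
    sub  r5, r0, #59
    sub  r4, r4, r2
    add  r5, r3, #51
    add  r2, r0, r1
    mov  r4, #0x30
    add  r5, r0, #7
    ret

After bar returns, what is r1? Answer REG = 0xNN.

prologue: push r0 -> mem[0xc5]=0x0b, sp=0xc5
prologue: push r1 -> mem[0xc4]=0x6d, sp=0xc4
body[0] sub  r0, r2, #10 -> r0=0x6b
body[1] xor  r1, r3, r4 -> r1=0x36
body[2] sub  r5, r0, #59 -> r5=0x30
body[3] sub  r4, r4, r2 -> r4=0x8c
body[4] add  r5, r3, #51 -> r5=0x6a
body[5] add  r2, r0, r1 -> r2=0xa1
body[6] mov  r4, #0x30 -> r4=0x30
body[7] add  r5, r0, #7 -> r5=0x72
epilogue: pop r1=0x6d, sp=0xc5
epilogue: pop r0=0x0b, sp=0xc6
r1 is callee-saved -> restored

REG = 0x6d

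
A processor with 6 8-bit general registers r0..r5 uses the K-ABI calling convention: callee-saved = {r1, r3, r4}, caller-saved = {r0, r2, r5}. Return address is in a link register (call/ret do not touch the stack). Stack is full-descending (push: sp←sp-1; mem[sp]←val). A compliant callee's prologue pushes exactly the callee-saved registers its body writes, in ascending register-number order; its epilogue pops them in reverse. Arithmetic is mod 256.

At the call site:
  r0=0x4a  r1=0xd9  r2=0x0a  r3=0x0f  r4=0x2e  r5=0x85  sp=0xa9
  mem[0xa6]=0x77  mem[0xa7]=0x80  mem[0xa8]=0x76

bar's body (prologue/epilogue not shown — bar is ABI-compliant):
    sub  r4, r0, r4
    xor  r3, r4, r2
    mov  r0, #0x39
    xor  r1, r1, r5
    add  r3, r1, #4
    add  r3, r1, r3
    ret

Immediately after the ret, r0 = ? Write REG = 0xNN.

prologue: push r1 → mem[0xa8]=0xd9, sp=0xa8
prologue: push r3 → mem[0xa7]=0x0f, sp=0xa7
prologue: push r4 → mem[0xa6]=0x2e, sp=0xa6
body[0] sub  r4, r0, r4 → r4=0x1c
body[1] xor  r3, r4, r2 → r3=0x16
body[2] mov  r0, #0x39 → r0=0x39
body[3] xor  r1, r1, r5 → r1=0x5c
body[4] add  r3, r1, #4 → r3=0x60
body[5] add  r3, r1, r3 → r3=0xbc
epilogue: pop r4=0x2e, sp=0xa7
epilogue: pop r3=0x0f, sp=0xa8
epilogue: pop r1=0xd9, sp=0xa9
r0 is caller-saved → body value

REG = 0x39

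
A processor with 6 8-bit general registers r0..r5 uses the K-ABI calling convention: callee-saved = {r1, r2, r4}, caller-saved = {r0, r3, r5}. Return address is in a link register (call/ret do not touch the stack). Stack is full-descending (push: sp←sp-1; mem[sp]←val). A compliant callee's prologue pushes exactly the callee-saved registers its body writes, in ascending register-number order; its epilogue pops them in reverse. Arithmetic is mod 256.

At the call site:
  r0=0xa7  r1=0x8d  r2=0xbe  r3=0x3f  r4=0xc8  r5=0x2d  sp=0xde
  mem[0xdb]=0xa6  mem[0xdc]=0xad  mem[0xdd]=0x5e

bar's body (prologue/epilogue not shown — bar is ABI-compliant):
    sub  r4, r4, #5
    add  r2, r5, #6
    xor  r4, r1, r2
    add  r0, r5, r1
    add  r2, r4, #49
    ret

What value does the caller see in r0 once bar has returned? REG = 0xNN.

REG = 0xba

prologue: push r2 -> mem[0xdd]=0xbe, sp=0xdd
prologue: push r4 -> mem[0xdc]=0xc8, sp=0xdc
body[0] sub  r4, r4, #5 -> r4=0xc3
body[1] add  r2, r5, #6 -> r2=0x33
body[2] xor  r4, r1, r2 -> r4=0xbe
body[3] add  r0, r5, r1 -> r0=0xba
body[4] add  r2, r4, #49 -> r2=0xef
epilogue: pop r4=0xc8, sp=0xdd
epilogue: pop r2=0xbe, sp=0xde
r0 is caller-saved -> body value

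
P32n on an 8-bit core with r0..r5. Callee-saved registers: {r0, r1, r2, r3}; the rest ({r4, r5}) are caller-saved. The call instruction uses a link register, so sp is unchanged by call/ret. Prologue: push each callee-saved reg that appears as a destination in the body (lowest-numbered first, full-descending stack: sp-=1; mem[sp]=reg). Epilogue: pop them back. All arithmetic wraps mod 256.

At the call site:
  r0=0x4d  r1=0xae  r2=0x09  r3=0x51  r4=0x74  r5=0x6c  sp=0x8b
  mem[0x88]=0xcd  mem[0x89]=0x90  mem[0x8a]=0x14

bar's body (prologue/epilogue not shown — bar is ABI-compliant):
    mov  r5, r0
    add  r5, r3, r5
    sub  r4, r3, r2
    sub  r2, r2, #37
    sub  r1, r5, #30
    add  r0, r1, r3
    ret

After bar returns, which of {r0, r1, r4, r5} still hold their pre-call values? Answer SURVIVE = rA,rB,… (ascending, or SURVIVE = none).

SURVIVE = r0,r1

prologue: push r0 -> mem[0x8a]=0x4d, sp=0x8a
prologue: push r1 -> mem[0x89]=0xae, sp=0x89
prologue: push r2 -> mem[0x88]=0x09, sp=0x88
body[0] mov  r5, r0 -> r5=0x4d
body[1] add  r5, r3, r5 -> r5=0x9e
body[2] sub  r4, r3, r2 -> r4=0x48
body[3] sub  r2, r2, #37 -> r2=0xe4
body[4] sub  r1, r5, #30 -> r1=0x80
body[5] add  r0, r1, r3 -> r0=0xd1
epilogue: pop r2=0x09, sp=0x89
epilogue: pop r1=0xae, sp=0x8a
epilogue: pop r0=0x4d, sp=0x8b
r0: callee-saved, written=True
r1: callee-saved, written=True
r4: caller-saved, written=True
r5: caller-saved, written=True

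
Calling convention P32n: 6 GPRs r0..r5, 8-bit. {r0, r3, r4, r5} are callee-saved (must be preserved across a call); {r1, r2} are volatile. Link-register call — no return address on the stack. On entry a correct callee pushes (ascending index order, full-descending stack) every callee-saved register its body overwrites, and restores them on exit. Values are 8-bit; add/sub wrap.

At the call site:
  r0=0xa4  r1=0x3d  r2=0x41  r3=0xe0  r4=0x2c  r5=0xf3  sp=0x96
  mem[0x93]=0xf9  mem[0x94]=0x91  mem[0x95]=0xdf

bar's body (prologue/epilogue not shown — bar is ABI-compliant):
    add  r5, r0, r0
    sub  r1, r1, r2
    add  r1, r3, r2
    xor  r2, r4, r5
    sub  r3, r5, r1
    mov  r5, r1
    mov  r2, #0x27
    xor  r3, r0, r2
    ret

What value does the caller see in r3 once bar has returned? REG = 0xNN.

prologue: push r3 → mem[0x95]=0xe0, sp=0x95
prologue: push r5 → mem[0x94]=0xf3, sp=0x94
body[0] add  r5, r0, r0 → r5=0x48
body[1] sub  r1, r1, r2 → r1=0xfc
body[2] add  r1, r3, r2 → r1=0x21
body[3] xor  r2, r4, r5 → r2=0x64
body[4] sub  r3, r5, r1 → r3=0x27
body[5] mov  r5, r1 → r5=0x21
body[6] mov  r2, #0x27 → r2=0x27
body[7] xor  r3, r0, r2 → r3=0x83
epilogue: pop r5=0xf3, sp=0x95
epilogue: pop r3=0xe0, sp=0x96
r3 is callee-saved → restored

REG = 0xe0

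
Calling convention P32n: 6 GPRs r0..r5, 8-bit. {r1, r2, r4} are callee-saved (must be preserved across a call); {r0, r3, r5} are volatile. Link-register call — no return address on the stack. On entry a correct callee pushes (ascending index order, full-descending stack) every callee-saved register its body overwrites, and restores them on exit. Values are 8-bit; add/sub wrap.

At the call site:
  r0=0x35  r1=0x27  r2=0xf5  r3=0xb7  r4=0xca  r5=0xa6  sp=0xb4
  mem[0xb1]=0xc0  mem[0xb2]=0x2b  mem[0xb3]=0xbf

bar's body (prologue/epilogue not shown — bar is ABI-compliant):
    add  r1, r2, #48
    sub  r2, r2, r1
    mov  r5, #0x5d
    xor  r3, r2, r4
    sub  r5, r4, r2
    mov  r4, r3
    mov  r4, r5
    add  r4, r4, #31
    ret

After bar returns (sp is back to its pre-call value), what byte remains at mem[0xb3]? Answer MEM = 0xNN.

MEM = 0x27

prologue: push r1 → mem[0xb3]=0x27, sp=0xb3
prologue: push r2 → mem[0xb2]=0xf5, sp=0xb2
prologue: push r4 → mem[0xb1]=0xca, sp=0xb1
body[0] add  r1, r2, #48 → r1=0x25
body[1] sub  r2, r2, r1 → r2=0xd0
body[2] mov  r5, #0x5d → r5=0x5d
body[3] xor  r3, r2, r4 → r3=0x1a
body[4] sub  r5, r4, r2 → r5=0xfa
body[5] mov  r4, r3 → r4=0x1a
body[6] mov  r4, r5 → r4=0xfa
body[7] add  r4, r4, #31 → r4=0x19
epilogue: pop r4=0xca, sp=0xb2
epilogue: pop r2=0xf5, sp=0xb3
epilogue: pop r1=0x27, sp=0xb4
prologue pushed ['r1', 'r2', 'r4'] at ['0xb3', '0xb2', '0xb1']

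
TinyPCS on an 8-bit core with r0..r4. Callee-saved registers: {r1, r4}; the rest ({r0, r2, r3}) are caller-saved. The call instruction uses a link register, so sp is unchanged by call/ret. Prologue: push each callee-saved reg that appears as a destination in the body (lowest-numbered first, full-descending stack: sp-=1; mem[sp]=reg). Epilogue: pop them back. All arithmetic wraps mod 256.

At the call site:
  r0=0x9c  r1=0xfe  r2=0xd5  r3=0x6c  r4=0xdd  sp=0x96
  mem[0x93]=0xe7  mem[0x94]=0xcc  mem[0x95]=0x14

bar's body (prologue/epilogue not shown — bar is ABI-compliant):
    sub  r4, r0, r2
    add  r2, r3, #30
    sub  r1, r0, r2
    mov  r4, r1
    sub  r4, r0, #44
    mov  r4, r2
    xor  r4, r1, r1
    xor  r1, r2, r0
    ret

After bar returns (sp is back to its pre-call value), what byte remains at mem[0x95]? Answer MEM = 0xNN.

MEM = 0xfe

prologue: push r1 → mem[0x95]=0xfe, sp=0x95
prologue: push r4 → mem[0x94]=0xdd, sp=0x94
body[0] sub  r4, r0, r2 → r4=0xc7
body[1] add  r2, r3, #30 → r2=0x8a
body[2] sub  r1, r0, r2 → r1=0x12
body[3] mov  r4, r1 → r4=0x12
body[4] sub  r4, r0, #44 → r4=0x70
body[5] mov  r4, r2 → r4=0x8a
body[6] xor  r4, r1, r1 → r4=0x00
body[7] xor  r1, r2, r0 → r1=0x16
epilogue: pop r4=0xdd, sp=0x95
epilogue: pop r1=0xfe, sp=0x96
prologue pushed ['r1', 'r4'] at ['0x95', '0x94']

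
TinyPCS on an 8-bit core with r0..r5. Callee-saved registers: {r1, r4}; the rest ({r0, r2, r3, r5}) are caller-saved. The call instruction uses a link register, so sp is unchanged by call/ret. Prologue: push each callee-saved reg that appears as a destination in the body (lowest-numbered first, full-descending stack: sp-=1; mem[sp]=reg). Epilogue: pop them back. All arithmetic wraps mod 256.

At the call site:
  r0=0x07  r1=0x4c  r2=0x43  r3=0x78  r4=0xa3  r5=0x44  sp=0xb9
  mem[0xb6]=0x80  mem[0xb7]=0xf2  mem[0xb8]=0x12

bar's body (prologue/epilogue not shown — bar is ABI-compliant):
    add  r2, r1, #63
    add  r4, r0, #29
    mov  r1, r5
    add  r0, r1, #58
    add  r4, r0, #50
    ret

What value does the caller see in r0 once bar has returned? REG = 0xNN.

prologue: push r1 → mem[0xb8]=0x4c, sp=0xb8
prologue: push r4 → mem[0xb7]=0xa3, sp=0xb7
body[0] add  r2, r1, #63 → r2=0x8b
body[1] add  r4, r0, #29 → r4=0x24
body[2] mov  r1, r5 → r1=0x44
body[3] add  r0, r1, #58 → r0=0x7e
body[4] add  r4, r0, #50 → r4=0xb0
epilogue: pop r4=0xa3, sp=0xb8
epilogue: pop r1=0x4c, sp=0xb9
r0 is caller-saved → body value

REG = 0x7e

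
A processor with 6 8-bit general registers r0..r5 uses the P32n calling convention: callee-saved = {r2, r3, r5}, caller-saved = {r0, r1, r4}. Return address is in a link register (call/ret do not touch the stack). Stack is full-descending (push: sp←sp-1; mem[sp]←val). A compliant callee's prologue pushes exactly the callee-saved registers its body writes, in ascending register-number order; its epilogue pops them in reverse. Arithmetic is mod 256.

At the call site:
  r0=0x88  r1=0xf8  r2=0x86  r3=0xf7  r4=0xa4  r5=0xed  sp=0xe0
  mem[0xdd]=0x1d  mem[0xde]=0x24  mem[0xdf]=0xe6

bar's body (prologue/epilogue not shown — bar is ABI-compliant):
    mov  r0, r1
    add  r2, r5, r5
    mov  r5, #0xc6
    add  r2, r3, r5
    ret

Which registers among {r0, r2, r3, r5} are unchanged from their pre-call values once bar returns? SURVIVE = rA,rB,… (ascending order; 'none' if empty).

prologue: push r2 → mem[0xdf]=0x86, sp=0xdf
prologue: push r5 → mem[0xde]=0xed, sp=0xde
body[0] mov  r0, r1 → r0=0xf8
body[1] add  r2, r5, r5 → r2=0xda
body[2] mov  r5, #0xc6 → r5=0xc6
body[3] add  r2, r3, r5 → r2=0xbd
epilogue: pop r5=0xed, sp=0xdf
epilogue: pop r2=0x86, sp=0xe0
r0: caller-saved, written=True
r2: callee-saved, written=True
r3: callee-saved, written=False
r5: callee-saved, written=True

SURVIVE = r2,r3,r5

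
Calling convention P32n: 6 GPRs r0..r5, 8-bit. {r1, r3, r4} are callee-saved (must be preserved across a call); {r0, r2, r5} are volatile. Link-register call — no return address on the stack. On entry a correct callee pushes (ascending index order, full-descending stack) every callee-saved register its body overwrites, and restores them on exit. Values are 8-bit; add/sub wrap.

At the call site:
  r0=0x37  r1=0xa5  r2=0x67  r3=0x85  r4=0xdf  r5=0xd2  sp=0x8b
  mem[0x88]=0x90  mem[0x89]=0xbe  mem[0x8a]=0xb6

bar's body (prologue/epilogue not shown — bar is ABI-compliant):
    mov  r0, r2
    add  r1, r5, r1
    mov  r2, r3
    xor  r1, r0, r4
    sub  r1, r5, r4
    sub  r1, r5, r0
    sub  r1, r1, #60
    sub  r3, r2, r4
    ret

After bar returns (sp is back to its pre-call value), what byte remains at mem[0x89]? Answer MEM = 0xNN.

MEM = 0x85

prologue: push r1 → mem[0x8a]=0xa5, sp=0x8a
prologue: push r3 → mem[0x89]=0x85, sp=0x89
body[0] mov  r0, r2 → r0=0x67
body[1] add  r1, r5, r1 → r1=0x77
body[2] mov  r2, r3 → r2=0x85
body[3] xor  r1, r0, r4 → r1=0xb8
body[4] sub  r1, r5, r4 → r1=0xf3
body[5] sub  r1, r5, r0 → r1=0x6b
body[6] sub  r1, r1, #60 → r1=0x2f
body[7] sub  r3, r2, r4 → r3=0xa6
epilogue: pop r3=0x85, sp=0x8a
epilogue: pop r1=0xa5, sp=0x8b
prologue pushed ['r1', 'r3'] at ['0x8a', '0x89']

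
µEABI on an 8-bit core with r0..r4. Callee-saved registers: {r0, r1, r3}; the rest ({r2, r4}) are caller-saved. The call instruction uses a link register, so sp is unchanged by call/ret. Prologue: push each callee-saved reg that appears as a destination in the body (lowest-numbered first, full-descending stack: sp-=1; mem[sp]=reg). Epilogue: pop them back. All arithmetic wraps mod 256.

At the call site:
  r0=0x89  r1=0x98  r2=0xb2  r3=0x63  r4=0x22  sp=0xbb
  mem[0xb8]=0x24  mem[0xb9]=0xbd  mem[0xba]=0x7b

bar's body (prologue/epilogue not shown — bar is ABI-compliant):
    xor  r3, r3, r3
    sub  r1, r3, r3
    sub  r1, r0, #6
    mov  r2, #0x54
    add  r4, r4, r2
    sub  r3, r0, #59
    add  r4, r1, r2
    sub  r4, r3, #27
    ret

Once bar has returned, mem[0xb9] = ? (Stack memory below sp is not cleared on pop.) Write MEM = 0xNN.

prologue: push r1 → mem[0xba]=0x98, sp=0xba
prologue: push r3 → mem[0xb9]=0x63, sp=0xb9
body[0] xor  r3, r3, r3 → r3=0x00
body[1] sub  r1, r3, r3 → r1=0x00
body[2] sub  r1, r0, #6 → r1=0x83
body[3] mov  r2, #0x54 → r2=0x54
body[4] add  r4, r4, r2 → r4=0x76
body[5] sub  r3, r0, #59 → r3=0x4e
body[6] add  r4, r1, r2 → r4=0xd7
body[7] sub  r4, r3, #27 → r4=0x33
epilogue: pop r3=0x63, sp=0xba
epilogue: pop r1=0x98, sp=0xbb
prologue pushed ['r1', 'r3'] at ['0xba', '0xb9']

MEM = 0x63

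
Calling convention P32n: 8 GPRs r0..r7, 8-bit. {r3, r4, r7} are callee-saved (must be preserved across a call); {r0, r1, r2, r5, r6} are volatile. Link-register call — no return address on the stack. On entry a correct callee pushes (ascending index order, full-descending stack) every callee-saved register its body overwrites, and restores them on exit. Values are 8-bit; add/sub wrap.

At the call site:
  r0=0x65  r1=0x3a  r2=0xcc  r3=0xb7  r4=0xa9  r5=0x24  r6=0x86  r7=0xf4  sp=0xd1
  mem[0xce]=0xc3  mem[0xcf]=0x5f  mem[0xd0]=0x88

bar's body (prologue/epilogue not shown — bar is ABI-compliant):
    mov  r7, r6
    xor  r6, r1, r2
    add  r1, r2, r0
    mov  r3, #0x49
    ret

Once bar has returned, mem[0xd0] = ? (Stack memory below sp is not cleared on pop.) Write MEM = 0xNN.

prologue: push r3 → mem[0xd0]=0xb7, sp=0xd0
prologue: push r7 → mem[0xcf]=0xf4, sp=0xcf
body[0] mov  r7, r6 → r7=0x86
body[1] xor  r6, r1, r2 → r6=0xf6
body[2] add  r1, r2, r0 → r1=0x31
body[3] mov  r3, #0x49 → r3=0x49
epilogue: pop r7=0xf4, sp=0xd0
epilogue: pop r3=0xb7, sp=0xd1
prologue pushed ['r3', 'r7'] at ['0xd0', '0xcf']

MEM = 0xb7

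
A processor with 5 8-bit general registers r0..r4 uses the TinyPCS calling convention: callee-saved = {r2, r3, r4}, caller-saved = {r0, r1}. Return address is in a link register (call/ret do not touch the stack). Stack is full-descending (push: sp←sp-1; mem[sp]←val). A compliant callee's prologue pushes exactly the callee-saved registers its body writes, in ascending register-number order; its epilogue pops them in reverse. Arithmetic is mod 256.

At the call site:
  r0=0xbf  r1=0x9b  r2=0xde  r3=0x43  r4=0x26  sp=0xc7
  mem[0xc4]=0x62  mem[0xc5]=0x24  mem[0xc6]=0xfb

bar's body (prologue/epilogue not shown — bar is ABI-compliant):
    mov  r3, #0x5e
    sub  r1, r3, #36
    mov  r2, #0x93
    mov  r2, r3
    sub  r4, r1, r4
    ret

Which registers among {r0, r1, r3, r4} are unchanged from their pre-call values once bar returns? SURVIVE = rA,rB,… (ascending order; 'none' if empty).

prologue: push r2 -> mem[0xc6]=0xde, sp=0xc6
prologue: push r3 -> mem[0xc5]=0x43, sp=0xc5
prologue: push r4 -> mem[0xc4]=0x26, sp=0xc4
body[0] mov  r3, #0x5e -> r3=0x5e
body[1] sub  r1, r3, #36 -> r1=0x3a
body[2] mov  r2, #0x93 -> r2=0x93
body[3] mov  r2, r3 -> r2=0x5e
body[4] sub  r4, r1, r4 -> r4=0x14
epilogue: pop r4=0x26, sp=0xc5
epilogue: pop r3=0x43, sp=0xc6
epilogue: pop r2=0xde, sp=0xc7
r0: caller-saved, written=False
r1: caller-saved, written=True
r3: callee-saved, written=True
r4: callee-saved, written=True

SURVIVE = r0,r3,r4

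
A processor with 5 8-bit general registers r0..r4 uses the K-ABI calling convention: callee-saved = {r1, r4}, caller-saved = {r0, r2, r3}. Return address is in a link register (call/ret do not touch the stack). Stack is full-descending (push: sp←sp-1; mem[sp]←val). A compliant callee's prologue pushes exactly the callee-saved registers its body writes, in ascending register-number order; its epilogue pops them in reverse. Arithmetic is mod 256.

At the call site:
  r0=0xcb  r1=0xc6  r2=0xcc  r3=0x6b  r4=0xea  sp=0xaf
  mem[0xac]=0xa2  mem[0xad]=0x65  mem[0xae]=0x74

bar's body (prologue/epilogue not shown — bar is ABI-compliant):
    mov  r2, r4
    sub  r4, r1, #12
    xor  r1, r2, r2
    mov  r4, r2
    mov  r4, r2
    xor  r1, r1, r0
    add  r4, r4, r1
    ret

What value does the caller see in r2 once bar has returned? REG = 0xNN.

REG = 0xea

prologue: push r1 -> mem[0xae]=0xc6, sp=0xae
prologue: push r4 -> mem[0xad]=0xea, sp=0xad
body[0] mov  r2, r4 -> r2=0xea
body[1] sub  r4, r1, #12 -> r4=0xba
body[2] xor  r1, r2, r2 -> r1=0x00
body[3] mov  r4, r2 -> r4=0xea
body[4] mov  r4, r2 -> r4=0xea
body[5] xor  r1, r1, r0 -> r1=0xcb
body[6] add  r4, r4, r1 -> r4=0xb5
epilogue: pop r4=0xea, sp=0xae
epilogue: pop r1=0xc6, sp=0xaf
r2 is caller-saved -> body value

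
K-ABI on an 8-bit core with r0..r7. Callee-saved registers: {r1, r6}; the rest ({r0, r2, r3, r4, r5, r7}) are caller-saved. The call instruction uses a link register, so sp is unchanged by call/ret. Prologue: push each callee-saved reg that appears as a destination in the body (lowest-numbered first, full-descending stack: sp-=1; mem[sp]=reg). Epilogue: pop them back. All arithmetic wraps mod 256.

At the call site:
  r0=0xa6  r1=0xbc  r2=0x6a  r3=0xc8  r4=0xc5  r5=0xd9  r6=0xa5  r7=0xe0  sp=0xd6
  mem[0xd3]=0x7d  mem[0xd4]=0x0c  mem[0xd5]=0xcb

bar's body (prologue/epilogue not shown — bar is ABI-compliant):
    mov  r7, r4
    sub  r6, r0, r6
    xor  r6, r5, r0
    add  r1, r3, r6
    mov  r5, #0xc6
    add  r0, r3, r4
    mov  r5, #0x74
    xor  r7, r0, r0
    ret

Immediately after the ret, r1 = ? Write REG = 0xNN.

REG = 0xbc

prologue: push r1 → mem[0xd5]=0xbc, sp=0xd5
prologue: push r6 → mem[0xd4]=0xa5, sp=0xd4
body[0] mov  r7, r4 → r7=0xc5
body[1] sub  r6, r0, r6 → r6=0x01
body[2] xor  r6, r5, r0 → r6=0x7f
body[3] add  r1, r3, r6 → r1=0x47
body[4] mov  r5, #0xc6 → r5=0xc6
body[5] add  r0, r3, r4 → r0=0x8d
body[6] mov  r5, #0x74 → r5=0x74
body[7] xor  r7, r0, r0 → r7=0x00
epilogue: pop r6=0xa5, sp=0xd5
epilogue: pop r1=0xbc, sp=0xd6
r1 is callee-saved → restored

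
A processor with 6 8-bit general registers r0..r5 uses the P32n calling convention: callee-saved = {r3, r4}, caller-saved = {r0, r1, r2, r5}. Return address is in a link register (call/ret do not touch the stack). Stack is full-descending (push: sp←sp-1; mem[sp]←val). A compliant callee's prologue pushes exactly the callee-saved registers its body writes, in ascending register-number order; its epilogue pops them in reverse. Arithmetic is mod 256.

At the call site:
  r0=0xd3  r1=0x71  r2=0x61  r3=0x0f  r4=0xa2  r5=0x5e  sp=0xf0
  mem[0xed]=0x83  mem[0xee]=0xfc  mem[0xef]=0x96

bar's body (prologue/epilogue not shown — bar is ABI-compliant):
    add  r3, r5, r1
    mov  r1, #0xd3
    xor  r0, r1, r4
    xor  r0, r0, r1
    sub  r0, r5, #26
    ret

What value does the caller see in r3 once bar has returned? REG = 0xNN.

prologue: push r3 -> mem[0xef]=0x0f, sp=0xef
body[0] add  r3, r5, r1 -> r3=0xcf
body[1] mov  r1, #0xd3 -> r1=0xd3
body[2] xor  r0, r1, r4 -> r0=0x71
body[3] xor  r0, r0, r1 -> r0=0xa2
body[4] sub  r0, r5, #26 -> r0=0x44
epilogue: pop r3=0x0f, sp=0xf0
r3 is callee-saved -> restored

REG = 0x0f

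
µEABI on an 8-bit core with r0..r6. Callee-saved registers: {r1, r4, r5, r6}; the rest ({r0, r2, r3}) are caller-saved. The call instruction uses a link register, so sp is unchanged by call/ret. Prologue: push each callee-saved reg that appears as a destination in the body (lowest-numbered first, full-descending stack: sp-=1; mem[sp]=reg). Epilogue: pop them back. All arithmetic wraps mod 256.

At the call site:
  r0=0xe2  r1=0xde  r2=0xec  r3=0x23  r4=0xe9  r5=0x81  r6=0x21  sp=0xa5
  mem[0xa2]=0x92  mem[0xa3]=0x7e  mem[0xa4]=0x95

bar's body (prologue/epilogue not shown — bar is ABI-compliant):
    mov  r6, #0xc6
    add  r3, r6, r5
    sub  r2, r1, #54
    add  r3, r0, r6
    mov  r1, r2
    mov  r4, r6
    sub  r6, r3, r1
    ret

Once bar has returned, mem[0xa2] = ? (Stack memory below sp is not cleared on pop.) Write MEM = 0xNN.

prologue: push r1 -> mem[0xa4]=0xde, sp=0xa4
prologue: push r4 -> mem[0xa3]=0xe9, sp=0xa3
prologue: push r6 -> mem[0xa2]=0x21, sp=0xa2
body[0] mov  r6, #0xc6 -> r6=0xc6
body[1] add  r3, r6, r5 -> r3=0x47
body[2] sub  r2, r1, #54 -> r2=0xa8
body[3] add  r3, r0, r6 -> r3=0xa8
body[4] mov  r1, r2 -> r1=0xa8
body[5] mov  r4, r6 -> r4=0xc6
body[6] sub  r6, r3, r1 -> r6=0x00
epilogue: pop r6=0x21, sp=0xa3
epilogue: pop r4=0xe9, sp=0xa4
epilogue: pop r1=0xde, sp=0xa5
prologue pushed ['r1', 'r4', 'r6'] at ['0xa4', '0xa3', '0xa2']

MEM = 0x21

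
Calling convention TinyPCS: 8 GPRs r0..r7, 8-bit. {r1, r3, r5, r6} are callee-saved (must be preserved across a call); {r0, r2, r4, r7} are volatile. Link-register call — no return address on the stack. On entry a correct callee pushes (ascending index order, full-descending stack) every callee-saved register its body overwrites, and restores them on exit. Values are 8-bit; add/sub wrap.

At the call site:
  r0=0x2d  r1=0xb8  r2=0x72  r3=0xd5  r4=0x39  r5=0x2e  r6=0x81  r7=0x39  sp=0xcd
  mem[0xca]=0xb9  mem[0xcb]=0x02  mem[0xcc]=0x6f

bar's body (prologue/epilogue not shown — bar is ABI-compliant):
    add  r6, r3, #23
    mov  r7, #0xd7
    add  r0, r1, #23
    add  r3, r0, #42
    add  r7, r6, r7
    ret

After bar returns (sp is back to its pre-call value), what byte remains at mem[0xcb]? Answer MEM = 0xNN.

prologue: push r3 → mem[0xcc]=0xd5, sp=0xcc
prologue: push r6 → mem[0xcb]=0x81, sp=0xcb
body[0] add  r6, r3, #23 → r6=0xec
body[1] mov  r7, #0xd7 → r7=0xd7
body[2] add  r0, r1, #23 → r0=0xcf
body[3] add  r3, r0, #42 → r3=0xf9
body[4] add  r7, r6, r7 → r7=0xc3
epilogue: pop r6=0x81, sp=0xcc
epilogue: pop r3=0xd5, sp=0xcd
prologue pushed ['r3', 'r6'] at ['0xcc', '0xcb']

MEM = 0x81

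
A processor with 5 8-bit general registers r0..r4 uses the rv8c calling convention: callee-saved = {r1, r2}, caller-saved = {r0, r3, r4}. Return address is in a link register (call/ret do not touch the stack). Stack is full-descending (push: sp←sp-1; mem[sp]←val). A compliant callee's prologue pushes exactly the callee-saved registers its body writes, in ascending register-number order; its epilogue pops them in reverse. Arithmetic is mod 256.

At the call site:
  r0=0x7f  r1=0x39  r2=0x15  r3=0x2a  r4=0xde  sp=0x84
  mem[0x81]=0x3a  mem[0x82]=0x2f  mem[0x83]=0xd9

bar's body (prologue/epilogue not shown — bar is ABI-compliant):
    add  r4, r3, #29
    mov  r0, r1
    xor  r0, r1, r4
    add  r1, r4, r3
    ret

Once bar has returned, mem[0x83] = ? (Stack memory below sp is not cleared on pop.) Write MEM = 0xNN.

prologue: push r1 → mem[0x83]=0x39, sp=0x83
body[0] add  r4, r3, #29 → r4=0x47
body[1] mov  r0, r1 → r0=0x39
body[2] xor  r0, r1, r4 → r0=0x7e
body[3] add  r1, r4, r3 → r1=0x71
epilogue: pop r1=0x39, sp=0x84
prologue pushed ['r1'] at ['0x83']

MEM = 0x39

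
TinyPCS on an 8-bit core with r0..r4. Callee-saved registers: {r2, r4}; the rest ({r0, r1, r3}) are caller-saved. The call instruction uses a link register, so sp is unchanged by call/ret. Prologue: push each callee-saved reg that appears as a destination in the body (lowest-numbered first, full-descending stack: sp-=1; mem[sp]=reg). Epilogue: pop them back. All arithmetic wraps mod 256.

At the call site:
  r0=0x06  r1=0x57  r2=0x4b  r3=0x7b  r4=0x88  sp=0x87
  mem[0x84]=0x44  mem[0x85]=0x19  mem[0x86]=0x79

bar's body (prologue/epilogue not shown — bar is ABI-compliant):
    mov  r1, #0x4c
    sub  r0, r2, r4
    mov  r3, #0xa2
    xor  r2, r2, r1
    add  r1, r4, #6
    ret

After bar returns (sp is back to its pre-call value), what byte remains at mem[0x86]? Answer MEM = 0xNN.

prologue: push r2 → mem[0x86]=0x4b, sp=0x86
body[0] mov  r1, #0x4c → r1=0x4c
body[1] sub  r0, r2, r4 → r0=0xc3
body[2] mov  r3, #0xa2 → r3=0xa2
body[3] xor  r2, r2, r1 → r2=0x07
body[4] add  r1, r4, #6 → r1=0x8e
epilogue: pop r2=0x4b, sp=0x87
prologue pushed ['r2'] at ['0x86']

MEM = 0x4b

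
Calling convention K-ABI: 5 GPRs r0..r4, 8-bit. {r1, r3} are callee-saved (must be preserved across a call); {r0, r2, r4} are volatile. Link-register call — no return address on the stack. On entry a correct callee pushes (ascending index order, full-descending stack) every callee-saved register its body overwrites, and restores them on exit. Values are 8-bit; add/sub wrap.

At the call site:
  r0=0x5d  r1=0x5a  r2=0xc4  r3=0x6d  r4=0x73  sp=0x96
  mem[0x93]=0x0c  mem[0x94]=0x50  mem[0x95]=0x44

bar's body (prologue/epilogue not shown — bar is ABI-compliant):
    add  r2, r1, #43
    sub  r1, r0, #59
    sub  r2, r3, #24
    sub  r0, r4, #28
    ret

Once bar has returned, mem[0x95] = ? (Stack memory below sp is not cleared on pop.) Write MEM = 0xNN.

prologue: push r1 -> mem[0x95]=0x5a, sp=0x95
body[0] add  r2, r1, #43 -> r2=0x85
body[1] sub  r1, r0, #59 -> r1=0x22
body[2] sub  r2, r3, #24 -> r2=0x55
body[3] sub  r0, r4, #28 -> r0=0x57
epilogue: pop r1=0x5a, sp=0x96
prologue pushed ['r1'] at ['0x95']

MEM = 0x5a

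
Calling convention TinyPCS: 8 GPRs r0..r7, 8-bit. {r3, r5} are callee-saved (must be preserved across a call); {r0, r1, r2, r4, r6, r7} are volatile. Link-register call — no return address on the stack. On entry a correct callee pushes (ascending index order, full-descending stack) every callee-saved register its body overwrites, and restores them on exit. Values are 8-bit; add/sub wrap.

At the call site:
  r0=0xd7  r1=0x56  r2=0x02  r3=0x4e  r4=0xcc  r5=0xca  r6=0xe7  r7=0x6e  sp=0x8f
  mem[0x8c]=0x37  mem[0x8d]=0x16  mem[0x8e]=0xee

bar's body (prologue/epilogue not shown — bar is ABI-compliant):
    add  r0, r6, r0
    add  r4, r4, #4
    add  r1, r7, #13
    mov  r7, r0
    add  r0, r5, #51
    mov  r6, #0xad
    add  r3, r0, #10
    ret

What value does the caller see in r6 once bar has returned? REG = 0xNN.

prologue: push r3 -> mem[0x8e]=0x4e, sp=0x8e
body[0] add  r0, r6, r0 -> r0=0xbe
body[1] add  r4, r4, #4 -> r4=0xd0
body[2] add  r1, r7, #13 -> r1=0x7b
body[3] mov  r7, r0 -> r7=0xbe
body[4] add  r0, r5, #51 -> r0=0xfd
body[5] mov  r6, #0xad -> r6=0xad
body[6] add  r3, r0, #10 -> r3=0x07
epilogue: pop r3=0x4e, sp=0x8f
r6 is caller-saved -> body value

REG = 0xad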